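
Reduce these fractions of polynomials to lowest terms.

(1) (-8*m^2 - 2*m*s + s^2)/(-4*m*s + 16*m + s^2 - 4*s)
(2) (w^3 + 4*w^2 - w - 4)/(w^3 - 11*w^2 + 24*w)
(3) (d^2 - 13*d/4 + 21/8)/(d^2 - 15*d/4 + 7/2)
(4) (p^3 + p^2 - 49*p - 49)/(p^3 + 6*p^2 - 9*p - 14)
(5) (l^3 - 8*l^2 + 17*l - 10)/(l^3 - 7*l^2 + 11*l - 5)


(1) = (2*m + s)/(s - 4)
(2) = (w^3 + 4*w^2 - w - 4)/(w^3 - 11*w^2 + 24*w)
(3) = (2*d - 3)/(2*d - 4)
(4) = (p - 7)/(p - 2)
(5) = (l - 2)/(l - 1)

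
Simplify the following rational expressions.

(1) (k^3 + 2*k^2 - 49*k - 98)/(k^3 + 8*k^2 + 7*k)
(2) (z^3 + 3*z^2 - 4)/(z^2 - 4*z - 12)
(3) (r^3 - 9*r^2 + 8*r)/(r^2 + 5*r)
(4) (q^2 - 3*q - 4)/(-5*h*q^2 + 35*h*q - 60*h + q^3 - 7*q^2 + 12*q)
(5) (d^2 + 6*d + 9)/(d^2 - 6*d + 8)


(1) = (k^2 - 5*k - 14)/(k^2 + k)
(2) = (z^2 + z - 2)/(z - 6)
(3) = (r^2 - 9*r + 8)/(r + 5)
(4) = (q + 1)/(-5*h*q + 15*h + q^2 - 3*q)
(5) = (d^2 + 6*d + 9)/(d^2 - 6*d + 8)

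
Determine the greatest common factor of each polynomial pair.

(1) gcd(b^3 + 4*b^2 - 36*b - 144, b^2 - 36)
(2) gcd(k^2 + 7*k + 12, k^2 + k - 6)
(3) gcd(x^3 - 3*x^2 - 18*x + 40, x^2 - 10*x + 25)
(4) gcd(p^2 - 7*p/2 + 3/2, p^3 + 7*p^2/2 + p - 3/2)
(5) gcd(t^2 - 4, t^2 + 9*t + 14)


(1) = b^2 - 36
(2) = gcd((k + 3)*(k + 4), (k - 2)*(k + 3)) = k + 3
(3) = gcd((x - 5)*(x - 2)*(x + 4), (x - 5)^2) = x - 5
(4) = gcd((p - 3)*(p - 1/2), (p - 1/2)*(p + 1)*(p + 3)) = p - 1/2
(5) = gcd((t - 2)*(t + 2), (t + 2)*(t + 7)) = t + 2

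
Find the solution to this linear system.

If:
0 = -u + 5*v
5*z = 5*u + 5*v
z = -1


Then:
u = -5/6
v = -1/6
z = -1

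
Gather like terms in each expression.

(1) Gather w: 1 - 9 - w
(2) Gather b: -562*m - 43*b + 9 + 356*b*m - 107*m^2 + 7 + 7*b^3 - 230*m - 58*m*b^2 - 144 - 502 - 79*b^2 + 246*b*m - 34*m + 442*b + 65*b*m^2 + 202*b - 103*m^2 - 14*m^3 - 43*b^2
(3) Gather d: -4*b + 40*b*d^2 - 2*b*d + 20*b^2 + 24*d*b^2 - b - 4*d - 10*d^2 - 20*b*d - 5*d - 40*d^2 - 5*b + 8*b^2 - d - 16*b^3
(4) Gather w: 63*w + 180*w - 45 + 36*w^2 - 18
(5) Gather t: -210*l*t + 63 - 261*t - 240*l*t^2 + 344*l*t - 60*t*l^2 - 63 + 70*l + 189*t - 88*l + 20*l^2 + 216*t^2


(1) = -w - 8
(2) = 7*b^3 + b^2*(-58*m - 122) + b*(65*m^2 + 602*m + 601) - 14*m^3 - 210*m^2 - 826*m - 630
(3) = -16*b^3 + 28*b^2 - 10*b + d^2*(40*b - 50) + d*(24*b^2 - 22*b - 10)
(4) = 36*w^2 + 243*w - 63
(5) = 20*l^2 - 18*l + t^2*(216 - 240*l) + t*(-60*l^2 + 134*l - 72)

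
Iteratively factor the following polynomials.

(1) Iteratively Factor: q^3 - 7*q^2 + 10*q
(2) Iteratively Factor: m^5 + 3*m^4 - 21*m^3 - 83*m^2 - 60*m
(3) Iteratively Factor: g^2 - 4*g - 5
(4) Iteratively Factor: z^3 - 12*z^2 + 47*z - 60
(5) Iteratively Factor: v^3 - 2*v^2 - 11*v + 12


(1) = (q - 5)*(q^2 - 2*q) = (q - 5)*(q - 2)*(q)
(2) = (m + 1)*(m^4 + 2*m^3 - 23*m^2 - 60*m) = (m - 5)*(m + 1)*(m^3 + 7*m^2 + 12*m) = (m - 5)*(m + 1)*(m + 4)*(m^2 + 3*m) = m*(m - 5)*(m + 1)*(m + 4)*(m + 3)
(3) = (g - 5)*(g + 1)
(4) = (z - 3)*(z^2 - 9*z + 20) = (z - 4)*(z - 3)*(z - 5)
(5) = (v - 1)*(v^2 - v - 12) = (v - 4)*(v - 1)*(v + 3)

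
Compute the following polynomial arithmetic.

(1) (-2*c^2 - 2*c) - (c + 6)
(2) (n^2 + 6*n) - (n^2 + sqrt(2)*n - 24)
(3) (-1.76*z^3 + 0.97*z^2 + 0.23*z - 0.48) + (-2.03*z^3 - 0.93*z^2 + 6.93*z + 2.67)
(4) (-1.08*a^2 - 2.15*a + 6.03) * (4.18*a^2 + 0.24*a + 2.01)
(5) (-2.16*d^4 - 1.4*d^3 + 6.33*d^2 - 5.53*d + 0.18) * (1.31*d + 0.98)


(1) = -2*c^2 - 3*c - 6
(2) = -sqrt(2)*n + 6*n + 24
(3) = -3.79*z^3 + 0.04*z^2 + 7.16*z + 2.19
(4) = -4.5144*a^4 - 9.2462*a^3 + 22.5186*a^2 - 2.8743*a + 12.1203
(5) = -2.8296*d^5 - 3.9508*d^4 + 6.9203*d^3 - 1.0409*d^2 - 5.1836*d + 0.1764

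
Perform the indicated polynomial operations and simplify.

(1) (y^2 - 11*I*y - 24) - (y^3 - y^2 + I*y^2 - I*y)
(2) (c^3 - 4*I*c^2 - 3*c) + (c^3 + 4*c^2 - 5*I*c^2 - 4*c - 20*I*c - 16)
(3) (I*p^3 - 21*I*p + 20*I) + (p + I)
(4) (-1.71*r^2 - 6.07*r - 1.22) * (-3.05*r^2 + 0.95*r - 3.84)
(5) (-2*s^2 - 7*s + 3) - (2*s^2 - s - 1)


(1) = -y^3 + 2*y^2 - I*y^2 - 10*I*y - 24
(2) = 2*c^3 + 4*c^2 - 9*I*c^2 - 7*c - 20*I*c - 16
(3) = I*p^3 + p - 21*I*p + 21*I
(4) = 5.2155*r^4 + 16.889*r^3 + 4.5209*r^2 + 22.1498*r + 4.6848
(5) = -4*s^2 - 6*s + 4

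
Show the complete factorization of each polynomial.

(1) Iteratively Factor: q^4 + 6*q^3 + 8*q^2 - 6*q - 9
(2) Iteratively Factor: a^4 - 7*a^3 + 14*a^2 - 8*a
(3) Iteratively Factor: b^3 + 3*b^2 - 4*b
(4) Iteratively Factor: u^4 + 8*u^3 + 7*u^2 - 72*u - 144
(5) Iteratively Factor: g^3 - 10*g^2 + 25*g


(1) = (q + 3)*(q^3 + 3*q^2 - q - 3) = (q + 1)*(q + 3)*(q^2 + 2*q - 3) = (q - 1)*(q + 1)*(q + 3)*(q + 3)
(2) = (a)*(a^3 - 7*a^2 + 14*a - 8) = a*(a - 4)*(a^2 - 3*a + 2) = a*(a - 4)*(a - 1)*(a - 2)
(3) = (b)*(b^2 + 3*b - 4) = b*(b + 4)*(b - 1)
(4) = (u + 4)*(u^3 + 4*u^2 - 9*u - 36) = (u - 3)*(u + 4)*(u^2 + 7*u + 12) = (u - 3)*(u + 3)*(u + 4)*(u + 4)
(5) = (g - 5)*(g^2 - 5*g) = g*(g - 5)*(g - 5)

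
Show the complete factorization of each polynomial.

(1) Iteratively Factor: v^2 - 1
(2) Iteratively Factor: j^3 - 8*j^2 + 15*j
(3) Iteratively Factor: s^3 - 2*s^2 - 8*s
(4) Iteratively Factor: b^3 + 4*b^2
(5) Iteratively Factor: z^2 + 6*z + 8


(1) = (v + 1)*(v - 1)
(2) = (j - 3)*(j^2 - 5*j) = j*(j - 3)*(j - 5)
(3) = (s - 4)*(s^2 + 2*s) = (s - 4)*(s + 2)*(s)
(4) = (b + 4)*(b^2) = b*(b + 4)*(b)
(5) = (z + 4)*(z + 2)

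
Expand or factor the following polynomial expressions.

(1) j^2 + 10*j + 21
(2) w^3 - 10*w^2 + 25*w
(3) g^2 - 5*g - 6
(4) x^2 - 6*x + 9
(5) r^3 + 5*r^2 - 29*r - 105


(1) = (j + 3)*(j + 7)
(2) = w*(w - 5)^2
(3) = (g - 6)*(g + 1)
(4) = (x - 3)^2
(5) = (r - 5)*(r + 3)*(r + 7)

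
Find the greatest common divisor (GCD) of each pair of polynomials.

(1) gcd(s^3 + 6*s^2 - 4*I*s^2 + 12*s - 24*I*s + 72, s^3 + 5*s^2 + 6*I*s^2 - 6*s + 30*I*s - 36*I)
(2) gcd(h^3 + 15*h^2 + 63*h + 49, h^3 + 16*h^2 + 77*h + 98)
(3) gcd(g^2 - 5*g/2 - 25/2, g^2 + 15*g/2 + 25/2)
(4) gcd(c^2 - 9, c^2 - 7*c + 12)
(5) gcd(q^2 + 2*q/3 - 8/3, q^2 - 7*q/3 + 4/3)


(1) = s + 6
(2) = gcd((h + 1)*(h + 7)^2, (h + 2)*(h + 7)^2) = h^2 + 14*h + 49
(3) = gcd((g - 5)*(g + 5/2), (g + 5/2)*(g + 5)) = g + 5/2
(4) = c - 3
(5) = gcd((q - 4/3)*(q + 2), (q - 4/3)*(q - 1)) = q - 4/3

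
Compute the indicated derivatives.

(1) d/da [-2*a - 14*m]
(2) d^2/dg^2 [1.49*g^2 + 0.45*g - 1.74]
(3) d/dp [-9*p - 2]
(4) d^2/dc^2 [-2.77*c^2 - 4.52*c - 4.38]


(1) = -2
(2) = 2.98000000000000
(3) = -9
(4) = -5.54000000000000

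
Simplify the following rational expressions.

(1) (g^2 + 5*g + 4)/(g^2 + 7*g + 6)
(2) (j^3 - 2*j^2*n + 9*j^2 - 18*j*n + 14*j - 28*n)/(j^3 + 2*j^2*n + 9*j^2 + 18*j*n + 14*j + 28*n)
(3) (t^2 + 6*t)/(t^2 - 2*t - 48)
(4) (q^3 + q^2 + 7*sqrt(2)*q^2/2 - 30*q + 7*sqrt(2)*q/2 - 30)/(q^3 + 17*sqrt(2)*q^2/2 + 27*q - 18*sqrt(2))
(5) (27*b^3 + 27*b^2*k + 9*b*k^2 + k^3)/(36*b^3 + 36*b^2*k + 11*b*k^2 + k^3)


(1) = (g + 4)/(g + 6)
(2) = (j - 2*n)/(j + 2*n)
(3) = t/(t - 8)
(4) = (4*q^2 + q*(4 - 10*sqrt(2)) - 10*sqrt(2))/(4*q^2 + 10*sqrt(2)*q - 12)
(5) = (9*b^2 + 6*b*k + k^2)/(12*b^2 + 8*b*k + k^2)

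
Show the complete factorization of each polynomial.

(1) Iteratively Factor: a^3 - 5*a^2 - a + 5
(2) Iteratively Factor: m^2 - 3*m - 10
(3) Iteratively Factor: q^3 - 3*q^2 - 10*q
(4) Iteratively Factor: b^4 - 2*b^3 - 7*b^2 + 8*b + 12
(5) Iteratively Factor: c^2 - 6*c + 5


(1) = (a + 1)*(a^2 - 6*a + 5) = (a - 1)*(a + 1)*(a - 5)
(2) = (m - 5)*(m + 2)
(3) = (q + 2)*(q^2 - 5*q) = (q - 5)*(q + 2)*(q)
(4) = (b - 2)*(b^3 - 7*b - 6) = (b - 2)*(b + 1)*(b^2 - b - 6) = (b - 2)*(b + 1)*(b + 2)*(b - 3)
(5) = (c - 1)*(c - 5)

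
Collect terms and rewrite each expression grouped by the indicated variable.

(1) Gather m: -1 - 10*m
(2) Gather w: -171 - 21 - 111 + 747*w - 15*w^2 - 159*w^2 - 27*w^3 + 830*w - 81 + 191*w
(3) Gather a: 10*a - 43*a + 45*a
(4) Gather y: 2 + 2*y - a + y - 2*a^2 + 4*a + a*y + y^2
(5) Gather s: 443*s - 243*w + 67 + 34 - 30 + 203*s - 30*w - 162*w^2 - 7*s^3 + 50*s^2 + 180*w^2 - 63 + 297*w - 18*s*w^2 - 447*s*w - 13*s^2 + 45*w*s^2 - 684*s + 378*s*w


(1) = -10*m - 1
(2) = -27*w^3 - 174*w^2 + 1768*w - 384
(3) = 12*a
(4) = -2*a^2 + 3*a + y^2 + y*(a + 3) + 2
(5) = -7*s^3 + s^2*(45*w + 37) + s*(-18*w^2 - 69*w - 38) + 18*w^2 + 24*w + 8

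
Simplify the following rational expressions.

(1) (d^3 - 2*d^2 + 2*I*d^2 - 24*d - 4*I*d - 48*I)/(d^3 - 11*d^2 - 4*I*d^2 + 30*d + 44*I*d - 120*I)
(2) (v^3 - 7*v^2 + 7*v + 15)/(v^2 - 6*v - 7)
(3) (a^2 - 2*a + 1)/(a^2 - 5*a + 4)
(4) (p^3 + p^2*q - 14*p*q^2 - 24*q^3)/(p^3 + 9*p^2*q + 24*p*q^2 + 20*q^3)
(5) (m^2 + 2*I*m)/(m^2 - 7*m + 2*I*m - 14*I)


(1) = (d^2 + d*(4 + 2*I) + 8*I)/(d^2 + d*(-5 - 4*I) + 20*I)
(2) = (v^2 - 8*v + 15)/(v - 7)
(3) = (a - 1)/(a - 4)
(4) = (p^2 - p*q - 12*q^2)/(p^2 + 7*p*q + 10*q^2)
(5) = m/(m - 7)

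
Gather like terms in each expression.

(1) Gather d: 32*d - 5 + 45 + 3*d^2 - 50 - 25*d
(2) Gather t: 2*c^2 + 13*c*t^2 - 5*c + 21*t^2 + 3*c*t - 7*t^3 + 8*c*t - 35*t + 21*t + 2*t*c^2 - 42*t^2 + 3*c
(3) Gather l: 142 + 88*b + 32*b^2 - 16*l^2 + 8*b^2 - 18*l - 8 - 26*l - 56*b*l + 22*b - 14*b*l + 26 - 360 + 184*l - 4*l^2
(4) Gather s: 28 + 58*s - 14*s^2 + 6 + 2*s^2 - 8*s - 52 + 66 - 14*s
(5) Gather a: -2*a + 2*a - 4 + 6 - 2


(1) = 3*d^2 + 7*d - 10
(2) = 2*c^2 - 2*c - 7*t^3 + t^2*(13*c - 21) + t*(2*c^2 + 11*c - 14)
(3) = 40*b^2 + 110*b - 20*l^2 + l*(140 - 70*b) - 200
(4) = -12*s^2 + 36*s + 48
(5) = 0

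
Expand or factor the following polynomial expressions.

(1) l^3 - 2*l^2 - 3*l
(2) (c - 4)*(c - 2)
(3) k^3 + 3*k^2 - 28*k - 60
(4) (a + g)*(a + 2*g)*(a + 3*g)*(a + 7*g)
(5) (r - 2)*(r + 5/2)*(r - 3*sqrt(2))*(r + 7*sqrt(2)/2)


(1) = l*(l - 3)*(l + 1)
(2) = c^2 - 6*c + 8
(3) = (k - 5)*(k + 2)*(k + 6)
(4) = a^4 + 13*a^3*g + 53*a^2*g^2 + 83*a*g^3 + 42*g^4
(5) = r^4 + r^3/2 + sqrt(2)*r^3/2 - 26*r^2 + sqrt(2)*r^2/4 - 21*r/2 - 5*sqrt(2)*r/2 + 105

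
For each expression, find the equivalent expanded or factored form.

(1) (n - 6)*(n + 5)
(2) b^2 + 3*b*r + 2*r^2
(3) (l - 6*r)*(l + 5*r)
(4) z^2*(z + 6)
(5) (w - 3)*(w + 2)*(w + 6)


(1) = n^2 - n - 30
(2) = (b + r)*(b + 2*r)
(3) = l^2 - l*r - 30*r^2
(4) = z^3 + 6*z^2
(5) = w^3 + 5*w^2 - 12*w - 36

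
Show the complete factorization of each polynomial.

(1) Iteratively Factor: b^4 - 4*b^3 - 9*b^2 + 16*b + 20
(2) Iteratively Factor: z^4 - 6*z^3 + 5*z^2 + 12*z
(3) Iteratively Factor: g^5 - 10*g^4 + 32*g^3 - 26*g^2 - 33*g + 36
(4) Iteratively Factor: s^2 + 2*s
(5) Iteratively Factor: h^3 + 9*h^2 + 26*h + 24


(1) = (b + 2)*(b^3 - 6*b^2 + 3*b + 10) = (b - 2)*(b + 2)*(b^2 - 4*b - 5) = (b - 5)*(b - 2)*(b + 2)*(b + 1)
(2) = (z - 3)*(z^3 - 3*z^2 - 4*z) = (z - 3)*(z + 1)*(z^2 - 4*z) = z*(z - 3)*(z + 1)*(z - 4)
(3) = (g - 3)*(g^4 - 7*g^3 + 11*g^2 + 7*g - 12) = (g - 3)^2*(g^3 - 4*g^2 - g + 4) = (g - 3)^2*(g - 1)*(g^2 - 3*g - 4) = (g - 3)^2*(g - 1)*(g + 1)*(g - 4)
(4) = (s + 2)*(s)
(5) = (h + 3)*(h^2 + 6*h + 8) = (h + 2)*(h + 3)*(h + 4)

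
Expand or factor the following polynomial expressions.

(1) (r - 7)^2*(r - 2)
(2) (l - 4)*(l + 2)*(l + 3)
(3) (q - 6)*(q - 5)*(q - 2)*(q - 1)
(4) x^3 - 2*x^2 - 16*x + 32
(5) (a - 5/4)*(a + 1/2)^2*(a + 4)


(1) = r^3 - 16*r^2 + 77*r - 98
(2) = l^3 + l^2 - 14*l - 24
(3) = q^4 - 14*q^3 + 65*q^2 - 112*q + 60
(4) = (x - 4)*(x - 2)*(x + 4)
(5) = a^4 + 15*a^3/4 - 2*a^2 - 69*a/16 - 5/4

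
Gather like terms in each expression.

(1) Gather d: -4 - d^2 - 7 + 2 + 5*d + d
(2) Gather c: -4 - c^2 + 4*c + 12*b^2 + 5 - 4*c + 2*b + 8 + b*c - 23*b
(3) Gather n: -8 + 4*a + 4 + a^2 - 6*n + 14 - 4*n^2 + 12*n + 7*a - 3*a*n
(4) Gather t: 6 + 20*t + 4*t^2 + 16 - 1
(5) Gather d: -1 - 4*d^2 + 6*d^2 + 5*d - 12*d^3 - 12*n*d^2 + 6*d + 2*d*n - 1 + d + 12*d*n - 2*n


(1) = -d^2 + 6*d - 9
(2) = 12*b^2 + b*c - 21*b - c^2 + 9
(3) = a^2 + 11*a - 4*n^2 + n*(6 - 3*a) + 10
(4) = 4*t^2 + 20*t + 21
(5) = -12*d^3 + d^2*(2 - 12*n) + d*(14*n + 12) - 2*n - 2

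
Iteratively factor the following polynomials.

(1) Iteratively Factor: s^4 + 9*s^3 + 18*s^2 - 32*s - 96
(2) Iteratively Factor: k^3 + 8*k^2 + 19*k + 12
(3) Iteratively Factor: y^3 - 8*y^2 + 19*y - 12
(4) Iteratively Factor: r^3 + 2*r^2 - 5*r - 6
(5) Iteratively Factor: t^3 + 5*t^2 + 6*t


(1) = (s + 4)*(s^3 + 5*s^2 - 2*s - 24) = (s - 2)*(s + 4)*(s^2 + 7*s + 12) = (s - 2)*(s + 4)^2*(s + 3)
(2) = (k + 3)*(k^2 + 5*k + 4) = (k + 1)*(k + 3)*(k + 4)
(3) = (y - 1)*(y^2 - 7*y + 12) = (y - 3)*(y - 1)*(y - 4)
(4) = (r + 3)*(r^2 - r - 2) = (r + 1)*(r + 3)*(r - 2)
(5) = (t)*(t^2 + 5*t + 6) = t*(t + 2)*(t + 3)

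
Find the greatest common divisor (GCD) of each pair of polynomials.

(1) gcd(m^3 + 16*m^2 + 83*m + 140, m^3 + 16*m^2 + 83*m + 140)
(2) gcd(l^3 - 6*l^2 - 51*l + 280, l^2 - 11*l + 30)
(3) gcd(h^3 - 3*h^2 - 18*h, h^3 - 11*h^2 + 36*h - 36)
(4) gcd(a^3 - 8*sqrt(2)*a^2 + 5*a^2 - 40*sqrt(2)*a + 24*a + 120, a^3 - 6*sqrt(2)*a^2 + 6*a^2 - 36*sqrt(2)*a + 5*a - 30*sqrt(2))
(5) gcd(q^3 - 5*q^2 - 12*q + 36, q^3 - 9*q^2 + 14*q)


(1) = gcd((m + 4)*(m + 5)*(m + 7), (m + 4)*(m + 5)*(m + 7)) = m^3 + 16*m^2 + 83*m + 140
(2) = l - 5
(3) = h - 6
(4) = a^2 + a*(5 - 6*sqrt(2)) - 30*sqrt(2)
(5) = gcd((q - 6)*(q - 2)*(q + 3), q*(q - 7)*(q - 2)) = q - 2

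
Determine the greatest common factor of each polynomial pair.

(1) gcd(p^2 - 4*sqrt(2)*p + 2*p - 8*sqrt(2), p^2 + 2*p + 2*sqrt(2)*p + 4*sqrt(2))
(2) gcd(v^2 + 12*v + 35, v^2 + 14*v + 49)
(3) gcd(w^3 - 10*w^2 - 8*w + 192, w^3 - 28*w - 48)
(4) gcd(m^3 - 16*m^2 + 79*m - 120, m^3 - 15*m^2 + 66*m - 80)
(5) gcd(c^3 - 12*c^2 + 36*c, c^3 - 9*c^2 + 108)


(1) = p + 2
(2) = gcd((v + 5)*(v + 7), (v + 7)^2) = v + 7
(3) = gcd((w - 8)*(w - 6)*(w + 4), (w - 6)*(w + 2)*(w + 4)) = w^2 - 2*w - 24
(4) = gcd((m - 8)*(m - 5)*(m - 3), (m - 8)*(m - 5)*(m - 2)) = m^2 - 13*m + 40
(5) = c^2 - 12*c + 36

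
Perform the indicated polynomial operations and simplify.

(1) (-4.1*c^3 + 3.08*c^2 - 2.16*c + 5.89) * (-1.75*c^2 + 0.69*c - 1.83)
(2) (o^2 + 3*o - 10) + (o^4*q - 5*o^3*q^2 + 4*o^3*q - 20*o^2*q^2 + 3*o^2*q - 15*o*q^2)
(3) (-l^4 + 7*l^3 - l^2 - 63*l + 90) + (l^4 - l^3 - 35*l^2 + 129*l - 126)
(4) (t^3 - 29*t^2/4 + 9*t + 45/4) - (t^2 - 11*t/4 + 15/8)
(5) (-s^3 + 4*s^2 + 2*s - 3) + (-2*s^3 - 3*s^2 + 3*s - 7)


(1) = 7.175*c^5 - 8.219*c^4 + 13.4082*c^3 - 17.4343*c^2 + 8.0169*c - 10.7787
(2) = o^4*q - 5*o^3*q^2 + 4*o^3*q - 20*o^2*q^2 + 3*o^2*q + o^2 - 15*o*q^2 + 3*o - 10
(3) = 6*l^3 - 36*l^2 + 66*l - 36
(4) = t^3 - 33*t^2/4 + 47*t/4 + 75/8
(5) = -3*s^3 + s^2 + 5*s - 10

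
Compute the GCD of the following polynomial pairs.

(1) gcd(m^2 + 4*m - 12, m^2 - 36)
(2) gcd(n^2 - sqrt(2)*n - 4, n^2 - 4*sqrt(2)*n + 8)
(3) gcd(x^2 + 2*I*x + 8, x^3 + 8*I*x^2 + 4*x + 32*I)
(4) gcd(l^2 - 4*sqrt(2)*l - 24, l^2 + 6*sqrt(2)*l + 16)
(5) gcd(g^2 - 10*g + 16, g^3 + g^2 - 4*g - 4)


(1) = m + 6
(2) = gcd((n - 2*sqrt(2))*(n + sqrt(2)), (n - 2*sqrt(2))^2) = n - 2*sqrt(2)
(3) = gcd((x - 2*I)*(x + 4*I), (x - 2*I)*(x + 2*I)*(x + 8*I)) = x - 2*I
(4) = l + 2*sqrt(2)
(5) = gcd((g - 8)*(g - 2), (g - 2)*(g + 1)*(g + 2)) = g - 2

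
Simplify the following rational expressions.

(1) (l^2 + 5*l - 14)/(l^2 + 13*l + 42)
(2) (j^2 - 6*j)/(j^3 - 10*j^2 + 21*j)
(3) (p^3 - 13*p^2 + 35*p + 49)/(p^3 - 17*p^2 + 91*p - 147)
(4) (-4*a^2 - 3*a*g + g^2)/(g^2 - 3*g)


(1) = (l - 2)/(l + 6)
(2) = (j - 6)/(j^2 - 10*j + 21)
(3) = (p + 1)/(p - 3)
(4) = (-4*a^2 - 3*a*g + g^2)/(g^2 - 3*g)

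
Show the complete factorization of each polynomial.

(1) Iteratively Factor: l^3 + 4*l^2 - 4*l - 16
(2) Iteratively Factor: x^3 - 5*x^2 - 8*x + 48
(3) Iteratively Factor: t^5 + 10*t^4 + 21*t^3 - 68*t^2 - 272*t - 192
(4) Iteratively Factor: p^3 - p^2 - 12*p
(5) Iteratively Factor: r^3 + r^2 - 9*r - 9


(1) = (l + 4)*(l^2 - 4) = (l - 2)*(l + 4)*(l + 2)
(2) = (x + 3)*(x^2 - 8*x + 16) = (x - 4)*(x + 3)*(x - 4)
(3) = (t + 4)*(t^4 + 6*t^3 - 3*t^2 - 56*t - 48) = (t + 1)*(t + 4)*(t^3 + 5*t^2 - 8*t - 48) = (t + 1)*(t + 4)^2*(t^2 + t - 12) = (t - 3)*(t + 1)*(t + 4)^2*(t + 4)
(4) = (p)*(p^2 - p - 12) = p*(p + 3)*(p - 4)
(5) = (r - 3)*(r^2 + 4*r + 3) = (r - 3)*(r + 3)*(r + 1)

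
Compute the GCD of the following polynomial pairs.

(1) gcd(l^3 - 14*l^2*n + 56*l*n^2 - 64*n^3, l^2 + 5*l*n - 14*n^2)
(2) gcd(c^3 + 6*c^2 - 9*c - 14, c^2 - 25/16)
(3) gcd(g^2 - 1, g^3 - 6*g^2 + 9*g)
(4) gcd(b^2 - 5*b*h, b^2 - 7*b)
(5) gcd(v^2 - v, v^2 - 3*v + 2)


(1) = gcd((l - 8*n)*(l - 4*n)*(l - 2*n), (l - 2*n)*(l + 7*n)) = l - 2*n
(2) = gcd((c - 2)*(c + 1)*(c + 7), (c - 5/4)*(c + 5/4)) = 1
(3) = 1
(4) = gcd(b*(b - 5*h), b*(b - 7)) = b
(5) = gcd(v*(v - 1), (v - 2)*(v - 1)) = v - 1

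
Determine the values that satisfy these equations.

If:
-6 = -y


Then:
y = 6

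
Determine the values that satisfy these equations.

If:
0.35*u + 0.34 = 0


Then:
u = -0.97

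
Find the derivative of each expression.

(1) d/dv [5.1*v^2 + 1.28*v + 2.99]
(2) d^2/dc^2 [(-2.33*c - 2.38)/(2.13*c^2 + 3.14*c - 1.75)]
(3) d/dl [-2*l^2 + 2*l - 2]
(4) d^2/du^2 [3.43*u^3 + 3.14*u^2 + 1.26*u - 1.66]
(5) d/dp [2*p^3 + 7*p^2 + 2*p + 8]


(1) = 10.2*v + 1.28
(2) = (-(2.33*c + 2.38)*(4.26*c + 3.14)*(8.52*c + 6.28) + (29.7774*c + 24.7712)*(2.13*c^2 + 3.14*c - 1.75))/(2.13*c^2 + 3.14*c - 1.75)^3
(3) = 2 - 4*l
(4) = 20.58*u + 6.28
(5) = 6*p^2 + 14*p + 2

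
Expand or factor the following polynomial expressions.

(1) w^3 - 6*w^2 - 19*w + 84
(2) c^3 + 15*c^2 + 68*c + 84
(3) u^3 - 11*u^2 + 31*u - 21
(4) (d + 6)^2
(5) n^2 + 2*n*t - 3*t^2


(1) = (w - 7)*(w - 3)*(w + 4)
(2) = (c + 2)*(c + 6)*(c + 7)
(3) = (u - 7)*(u - 3)*(u - 1)
(4) = d^2 + 12*d + 36
(5) = (n - t)*(n + 3*t)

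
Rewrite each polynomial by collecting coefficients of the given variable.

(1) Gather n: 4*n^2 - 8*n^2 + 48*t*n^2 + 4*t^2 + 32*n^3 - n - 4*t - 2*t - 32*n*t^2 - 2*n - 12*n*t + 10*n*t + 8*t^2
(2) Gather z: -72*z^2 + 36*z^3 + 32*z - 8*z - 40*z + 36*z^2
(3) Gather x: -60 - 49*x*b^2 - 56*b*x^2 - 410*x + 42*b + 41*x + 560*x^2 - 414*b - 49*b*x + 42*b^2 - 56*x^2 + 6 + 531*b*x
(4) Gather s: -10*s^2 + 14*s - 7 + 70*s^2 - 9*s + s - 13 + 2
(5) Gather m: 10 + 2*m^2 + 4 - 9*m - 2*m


(1) = 32*n^3 + n^2*(48*t - 4) + n*(-32*t^2 - 2*t - 3) + 12*t^2 - 6*t
(2) = 36*z^3 - 36*z^2 - 16*z
(3) = 42*b^2 - 372*b + x^2*(504 - 56*b) + x*(-49*b^2 + 482*b - 369) - 54
(4) = 60*s^2 + 6*s - 18
(5) = 2*m^2 - 11*m + 14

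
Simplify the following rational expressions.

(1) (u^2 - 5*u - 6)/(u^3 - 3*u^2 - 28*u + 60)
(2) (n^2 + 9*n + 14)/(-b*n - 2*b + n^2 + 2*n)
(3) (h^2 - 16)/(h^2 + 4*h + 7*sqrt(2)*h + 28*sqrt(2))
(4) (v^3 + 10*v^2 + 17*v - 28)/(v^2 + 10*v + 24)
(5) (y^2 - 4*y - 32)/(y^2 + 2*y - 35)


(1) = (u + 1)/(u^2 + 3*u - 10)
(2) = (-n - 7)/(b - n)
(3) = (h - 4)/(h + 7*sqrt(2))
(4) = (v^2 + 6*v - 7)/(v + 6)
(5) = (y^2 - 4*y - 32)/(y^2 + 2*y - 35)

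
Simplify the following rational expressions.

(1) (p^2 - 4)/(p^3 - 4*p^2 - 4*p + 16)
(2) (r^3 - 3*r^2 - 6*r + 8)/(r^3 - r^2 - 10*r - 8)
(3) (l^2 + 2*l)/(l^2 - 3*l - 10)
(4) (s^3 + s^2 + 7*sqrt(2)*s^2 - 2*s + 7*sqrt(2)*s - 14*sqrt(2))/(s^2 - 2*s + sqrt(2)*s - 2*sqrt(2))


(1) = 1/(p - 4)
(2) = (r - 1)/(r + 1)
(3) = l/(l - 5)
(4) = (s^3 + s^2*(1 + 7*sqrt(2)) + s*(-2 + 7*sqrt(2)) - 14*sqrt(2))/(s^2 + s*(-2 + sqrt(2)) - 2*sqrt(2))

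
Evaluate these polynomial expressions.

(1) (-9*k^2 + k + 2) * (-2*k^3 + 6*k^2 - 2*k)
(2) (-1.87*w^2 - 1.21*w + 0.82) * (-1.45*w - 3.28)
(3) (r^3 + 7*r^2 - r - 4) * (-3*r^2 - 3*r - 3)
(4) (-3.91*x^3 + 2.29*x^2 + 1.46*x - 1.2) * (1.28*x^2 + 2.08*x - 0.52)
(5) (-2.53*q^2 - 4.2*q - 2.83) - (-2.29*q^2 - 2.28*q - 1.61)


(1) = 18*k^5 - 56*k^4 + 20*k^3 + 10*k^2 - 4*k
(2) = 2.7115*w^3 + 7.8881*w^2 + 2.7798*w - 2.6896
(3) = -3*r^5 - 24*r^4 - 21*r^3 - 6*r^2 + 15*r + 12
(4) = -5.0048*x^5 - 5.2016*x^4 + 8.6652*x^3 + 0.31*x^2 - 3.2552*x + 0.624
(5) = -0.24*q^2 - 1.92*q - 1.22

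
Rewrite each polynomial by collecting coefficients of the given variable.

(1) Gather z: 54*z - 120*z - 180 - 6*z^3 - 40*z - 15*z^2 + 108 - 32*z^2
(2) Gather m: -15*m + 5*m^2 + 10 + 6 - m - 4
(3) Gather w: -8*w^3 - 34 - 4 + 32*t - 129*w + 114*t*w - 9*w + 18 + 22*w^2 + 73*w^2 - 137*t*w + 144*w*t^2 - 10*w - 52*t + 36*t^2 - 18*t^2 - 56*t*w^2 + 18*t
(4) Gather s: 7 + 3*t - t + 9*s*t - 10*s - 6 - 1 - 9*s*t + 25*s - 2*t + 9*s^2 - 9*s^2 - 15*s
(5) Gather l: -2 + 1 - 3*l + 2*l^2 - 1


(1) = -6*z^3 - 47*z^2 - 106*z - 72
(2) = 5*m^2 - 16*m + 12
(3) = 18*t^2 - 2*t - 8*w^3 + w^2*(95 - 56*t) + w*(144*t^2 - 23*t - 148) - 20
(4) = 0
(5) = 2*l^2 - 3*l - 2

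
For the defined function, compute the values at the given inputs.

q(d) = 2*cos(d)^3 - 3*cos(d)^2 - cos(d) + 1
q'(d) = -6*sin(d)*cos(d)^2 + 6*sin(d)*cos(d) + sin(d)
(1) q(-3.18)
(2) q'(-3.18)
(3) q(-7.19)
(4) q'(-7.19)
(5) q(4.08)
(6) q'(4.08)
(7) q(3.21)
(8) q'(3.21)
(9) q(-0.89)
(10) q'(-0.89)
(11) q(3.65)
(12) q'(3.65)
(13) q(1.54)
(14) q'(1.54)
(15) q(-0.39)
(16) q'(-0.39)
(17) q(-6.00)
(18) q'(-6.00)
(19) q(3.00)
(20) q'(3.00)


(1) = -2.99
(2) = -0.42
(3) = -0.29
(4) = -1.90
(5) = 0.13
(6) = 3.74
(7) = -2.97
(8) = 0.75
(9) = -0.32
(10) = -1.86
(11) = -1.75
(12) = 4.29
(13) = 0.97
(14) = 1.18
(15) = -0.91
(16) = -0.54
(17) = -0.96
(18) = 0.34
(19) = -2.89
(20) = -1.53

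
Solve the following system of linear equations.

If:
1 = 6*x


Then:
x = 1/6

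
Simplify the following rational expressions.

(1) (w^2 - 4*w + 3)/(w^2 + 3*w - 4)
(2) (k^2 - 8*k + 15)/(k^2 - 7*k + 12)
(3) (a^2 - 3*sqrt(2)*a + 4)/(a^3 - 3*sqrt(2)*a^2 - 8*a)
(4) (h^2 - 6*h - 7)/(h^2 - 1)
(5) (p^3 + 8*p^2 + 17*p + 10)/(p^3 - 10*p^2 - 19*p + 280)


(1) = (w - 3)/(w + 4)
(2) = (k - 5)/(k - 4)
(3) = (a^2 - 3*sqrt(2)*a + 4)/(a^3 - 3*sqrt(2)*a^2 - 8*a)
(4) = (h - 7)/(h - 1)
(5) = (p^2 + 3*p + 2)/(p^2 - 15*p + 56)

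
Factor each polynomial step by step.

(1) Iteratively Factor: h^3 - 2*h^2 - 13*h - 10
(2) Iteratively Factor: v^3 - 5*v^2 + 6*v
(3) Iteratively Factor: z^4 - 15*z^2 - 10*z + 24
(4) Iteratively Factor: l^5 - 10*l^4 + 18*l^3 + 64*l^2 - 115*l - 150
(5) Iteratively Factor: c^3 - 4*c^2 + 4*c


(1) = (h - 5)*(h^2 + 3*h + 2) = (h - 5)*(h + 2)*(h + 1)
(2) = (v - 2)*(v^2 - 3*v) = v*(v - 2)*(v - 3)
(3) = (z - 4)*(z^3 + 4*z^2 + z - 6) = (z - 4)*(z - 1)*(z^2 + 5*z + 6) = (z - 4)*(z - 1)*(z + 2)*(z + 3)
(4) = (l - 3)*(l^4 - 7*l^3 - 3*l^2 + 55*l + 50) = (l - 5)*(l - 3)*(l^3 - 2*l^2 - 13*l - 10) = (l - 5)*(l - 3)*(l + 1)*(l^2 - 3*l - 10) = (l - 5)*(l - 3)*(l + 1)*(l + 2)*(l - 5)
(5) = (c)*(c^2 - 4*c + 4) = c*(c - 2)*(c - 2)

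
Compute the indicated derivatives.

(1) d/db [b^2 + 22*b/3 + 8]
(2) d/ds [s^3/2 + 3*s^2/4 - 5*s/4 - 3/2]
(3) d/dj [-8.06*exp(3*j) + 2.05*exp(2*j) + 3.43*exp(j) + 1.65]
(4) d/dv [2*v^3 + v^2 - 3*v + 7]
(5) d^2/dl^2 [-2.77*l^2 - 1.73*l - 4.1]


(1) = 2*b + 22/3
(2) = 3*s^2/2 + 3*s/2 - 5/4
(3) = (-24.18*exp(2*j) + 4.1*exp(j) + 3.43)*exp(j)
(4) = 6*v^2 + 2*v - 3
(5) = -5.54000000000000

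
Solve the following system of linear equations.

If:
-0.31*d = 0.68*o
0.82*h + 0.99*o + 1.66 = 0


Then:
d = -2.19354838709677*o
h = -1.20731707317073*o - 2.02439024390244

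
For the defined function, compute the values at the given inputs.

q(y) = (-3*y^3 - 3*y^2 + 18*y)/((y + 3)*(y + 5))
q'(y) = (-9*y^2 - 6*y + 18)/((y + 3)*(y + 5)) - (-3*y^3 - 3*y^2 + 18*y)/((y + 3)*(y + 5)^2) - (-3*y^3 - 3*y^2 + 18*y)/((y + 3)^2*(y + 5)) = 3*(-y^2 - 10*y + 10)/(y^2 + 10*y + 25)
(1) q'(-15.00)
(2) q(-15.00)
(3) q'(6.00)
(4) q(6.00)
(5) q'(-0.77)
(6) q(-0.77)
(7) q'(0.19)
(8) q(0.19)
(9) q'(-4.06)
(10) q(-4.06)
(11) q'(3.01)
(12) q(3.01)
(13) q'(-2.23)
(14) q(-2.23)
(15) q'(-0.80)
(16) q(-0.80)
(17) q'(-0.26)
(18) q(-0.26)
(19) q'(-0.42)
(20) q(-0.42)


(1) = -1.95
(2) = 76.50
(3) = -2.13
(4) = -6.55
(5) = 2.87
(6) = -1.51
(7) = 0.90
(8) = 0.20
(9) = 115.83
(10) = -78.52
(11) = -1.36
(12) = -1.14
(13) = 10.68
(14) = -10.22
(15) = 2.95
(16) = -1.60
(17) = 1.67
(18) = -0.37
(19) = 2.01
(20) = -0.67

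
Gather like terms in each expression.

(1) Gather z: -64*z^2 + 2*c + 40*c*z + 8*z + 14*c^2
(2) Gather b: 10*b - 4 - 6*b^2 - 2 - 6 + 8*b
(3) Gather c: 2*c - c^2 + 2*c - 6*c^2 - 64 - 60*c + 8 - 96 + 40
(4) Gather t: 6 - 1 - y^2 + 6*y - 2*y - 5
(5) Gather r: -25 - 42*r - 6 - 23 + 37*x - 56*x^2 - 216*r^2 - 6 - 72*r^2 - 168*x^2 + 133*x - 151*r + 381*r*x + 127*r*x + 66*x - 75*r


(1) = 14*c^2 + 2*c - 64*z^2 + z*(40*c + 8)
(2) = -6*b^2 + 18*b - 12
(3) = -7*c^2 - 56*c - 112
(4) = -y^2 + 4*y
(5) = -288*r^2 + r*(508*x - 268) - 224*x^2 + 236*x - 60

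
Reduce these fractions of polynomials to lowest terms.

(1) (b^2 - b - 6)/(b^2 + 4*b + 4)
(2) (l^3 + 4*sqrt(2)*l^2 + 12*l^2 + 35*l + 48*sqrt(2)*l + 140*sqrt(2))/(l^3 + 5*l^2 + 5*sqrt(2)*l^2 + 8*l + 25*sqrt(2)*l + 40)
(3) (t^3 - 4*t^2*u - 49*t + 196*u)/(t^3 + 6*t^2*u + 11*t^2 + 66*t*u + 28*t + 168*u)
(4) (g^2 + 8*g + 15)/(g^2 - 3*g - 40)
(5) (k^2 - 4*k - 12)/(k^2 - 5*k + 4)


(1) = (b - 3)/(b + 2)
(2) = (l + 7)/(l + sqrt(2))
(3) = (t^2 - 4*t*u - 7*t + 28*u)/(t^2 + 6*t*u + 4*t + 24*u)
(4) = (g + 3)/(g - 8)
(5) = (k^2 - 4*k - 12)/(k^2 - 5*k + 4)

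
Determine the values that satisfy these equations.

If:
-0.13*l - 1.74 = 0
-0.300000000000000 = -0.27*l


Then:
No Solution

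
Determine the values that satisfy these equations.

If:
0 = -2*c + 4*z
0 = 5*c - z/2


Then:
c = 0
z = 0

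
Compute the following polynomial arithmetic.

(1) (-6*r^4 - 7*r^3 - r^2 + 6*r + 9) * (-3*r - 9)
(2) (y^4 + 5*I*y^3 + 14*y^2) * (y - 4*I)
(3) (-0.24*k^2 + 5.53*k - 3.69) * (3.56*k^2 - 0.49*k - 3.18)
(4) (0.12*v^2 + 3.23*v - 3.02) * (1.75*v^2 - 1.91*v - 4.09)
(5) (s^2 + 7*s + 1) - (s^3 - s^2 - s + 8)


(1) = 18*r^5 + 75*r^4 + 66*r^3 - 9*r^2 - 81*r - 81
(2) = y^5 + I*y^4 + 34*y^3 - 56*I*y^2
(3) = -0.8544*k^4 + 19.8044*k^3 - 15.0829*k^2 - 15.7773*k + 11.7342
(4) = 0.21*v^4 + 5.4233*v^3 - 11.9451*v^2 - 7.4425*v + 12.3518
(5) = -s^3 + 2*s^2 + 8*s - 7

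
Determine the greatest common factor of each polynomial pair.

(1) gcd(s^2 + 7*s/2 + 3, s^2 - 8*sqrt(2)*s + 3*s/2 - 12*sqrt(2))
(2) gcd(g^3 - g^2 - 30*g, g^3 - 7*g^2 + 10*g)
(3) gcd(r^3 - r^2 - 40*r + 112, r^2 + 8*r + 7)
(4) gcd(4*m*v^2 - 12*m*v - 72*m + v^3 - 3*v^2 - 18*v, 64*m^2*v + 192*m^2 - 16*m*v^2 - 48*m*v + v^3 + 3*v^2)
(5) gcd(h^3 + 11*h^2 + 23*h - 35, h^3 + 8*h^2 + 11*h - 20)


(1) = gcd((s + 3/2)*(s + 2), (s + 3/2)*(s - 8*sqrt(2))) = s + 3/2
(2) = gcd(g*(g - 6)*(g + 5), g*(g - 5)*(g - 2)) = g
(3) = gcd((r - 4)^2*(r + 7), (r + 1)*(r + 7)) = r + 7
(4) = gcd((4*m + v)*(v - 6)*(v + 3), (-8*m + v)^2*(v + 3)) = v + 3
(5) = h^2 + 4*h - 5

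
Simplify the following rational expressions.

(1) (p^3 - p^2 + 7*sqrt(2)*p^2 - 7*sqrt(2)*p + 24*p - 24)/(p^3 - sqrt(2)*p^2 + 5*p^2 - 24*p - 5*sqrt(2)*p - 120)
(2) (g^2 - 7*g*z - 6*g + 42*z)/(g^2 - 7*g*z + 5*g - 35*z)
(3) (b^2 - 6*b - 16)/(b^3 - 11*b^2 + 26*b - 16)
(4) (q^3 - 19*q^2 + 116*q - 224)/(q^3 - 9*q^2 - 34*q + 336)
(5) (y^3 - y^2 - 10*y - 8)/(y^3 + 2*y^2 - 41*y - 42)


(1) = (p^2 + p*(-1 + 4*sqrt(2)) - 4*sqrt(2))/(p^2 + p*(5 - 4*sqrt(2)) - 20*sqrt(2))
(2) = (g - 6)/(g + 5)
(3) = (b + 2)/(b^2 - 3*b + 2)
(4) = (q - 4)/(q + 6)
(5) = (y^2 - 2*y - 8)/(y^2 + y - 42)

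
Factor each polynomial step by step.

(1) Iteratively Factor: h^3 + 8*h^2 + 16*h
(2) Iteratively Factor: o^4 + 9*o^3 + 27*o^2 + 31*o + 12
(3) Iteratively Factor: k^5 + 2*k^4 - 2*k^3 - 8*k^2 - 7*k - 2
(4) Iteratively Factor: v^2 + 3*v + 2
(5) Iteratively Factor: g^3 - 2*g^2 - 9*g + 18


(1) = (h + 4)*(h^2 + 4*h) = h*(h + 4)*(h + 4)
(2) = (o + 4)*(o^3 + 5*o^2 + 7*o + 3) = (o + 3)*(o + 4)*(o^2 + 2*o + 1) = (o + 1)*(o + 3)*(o + 4)*(o + 1)
(3) = (k - 2)*(k^4 + 4*k^3 + 6*k^2 + 4*k + 1) = (k - 2)*(k + 1)*(k^3 + 3*k^2 + 3*k + 1) = (k - 2)*(k + 1)^2*(k^2 + 2*k + 1) = (k - 2)*(k + 1)^3*(k + 1)
(4) = (v + 1)*(v + 2)
(5) = (g - 2)*(g^2 - 9) = (g - 3)*(g - 2)*(g + 3)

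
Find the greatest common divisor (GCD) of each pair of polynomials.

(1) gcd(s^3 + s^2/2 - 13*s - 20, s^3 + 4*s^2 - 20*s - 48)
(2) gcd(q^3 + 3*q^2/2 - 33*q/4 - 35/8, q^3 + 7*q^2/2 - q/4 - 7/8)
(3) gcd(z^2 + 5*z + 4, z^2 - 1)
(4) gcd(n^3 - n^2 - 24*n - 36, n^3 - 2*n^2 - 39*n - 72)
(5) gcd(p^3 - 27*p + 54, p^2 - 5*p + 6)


(1) = gcd((s - 4)*(s + 2)*(s + 5/2), (s - 4)*(s + 2)*(s + 6)) = s^2 - 2*s - 8
(2) = q^2 + 4*q + 7/4
(3) = z + 1
(4) = n + 3
(5) = gcd((p - 3)^2*(p + 6), (p - 3)*(p - 2)) = p - 3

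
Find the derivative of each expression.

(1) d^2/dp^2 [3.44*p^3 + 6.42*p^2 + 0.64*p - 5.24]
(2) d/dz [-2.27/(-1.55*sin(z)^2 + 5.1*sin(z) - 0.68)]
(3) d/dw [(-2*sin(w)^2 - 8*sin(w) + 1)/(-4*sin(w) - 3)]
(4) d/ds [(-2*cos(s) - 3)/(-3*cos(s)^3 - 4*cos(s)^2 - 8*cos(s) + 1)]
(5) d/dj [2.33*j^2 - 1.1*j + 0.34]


(1) = 20.64*p + 12.84
(2) = (11.577 - 7.037*sin(z))*cos(z)/(1.55*sin(z)^2 - 5.1*sin(z) + 0.68)^2
(3) = 4*(3*sin(w) - cos(2*w) + 8)*cos(w)/(4*sin(w) + 3)^2
(4) = 16*(12*cos(s)^3 + 35*cos(s)^2 + 24*cos(s) + 26)*sin(s)/(-16*sin(s)^2 + 41*cos(s) + 3*cos(3*s) + 12)^2
(5) = 4.66*j - 1.1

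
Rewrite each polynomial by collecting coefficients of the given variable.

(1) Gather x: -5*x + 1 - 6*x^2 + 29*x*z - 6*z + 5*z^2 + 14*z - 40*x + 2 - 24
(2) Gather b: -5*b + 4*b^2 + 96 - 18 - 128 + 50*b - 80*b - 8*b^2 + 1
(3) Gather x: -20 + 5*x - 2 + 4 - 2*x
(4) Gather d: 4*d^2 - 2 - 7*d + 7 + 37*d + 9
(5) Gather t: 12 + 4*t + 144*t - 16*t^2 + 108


(1) = -6*x^2 + x*(29*z - 45) + 5*z^2 + 8*z - 21
(2) = -4*b^2 - 35*b - 49
(3) = 3*x - 18
(4) = 4*d^2 + 30*d + 14
(5) = -16*t^2 + 148*t + 120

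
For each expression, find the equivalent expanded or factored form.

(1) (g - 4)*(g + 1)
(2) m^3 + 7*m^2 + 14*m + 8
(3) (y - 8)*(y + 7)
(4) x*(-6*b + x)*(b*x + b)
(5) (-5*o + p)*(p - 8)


(1) = g^2 - 3*g - 4
(2) = (m + 1)*(m + 2)*(m + 4)
(3) = y^2 - y - 56
(4) = -6*b^2*x^2 - 6*b^2*x + b*x^3 + b*x^2
(5) = -5*o*p + 40*o + p^2 - 8*p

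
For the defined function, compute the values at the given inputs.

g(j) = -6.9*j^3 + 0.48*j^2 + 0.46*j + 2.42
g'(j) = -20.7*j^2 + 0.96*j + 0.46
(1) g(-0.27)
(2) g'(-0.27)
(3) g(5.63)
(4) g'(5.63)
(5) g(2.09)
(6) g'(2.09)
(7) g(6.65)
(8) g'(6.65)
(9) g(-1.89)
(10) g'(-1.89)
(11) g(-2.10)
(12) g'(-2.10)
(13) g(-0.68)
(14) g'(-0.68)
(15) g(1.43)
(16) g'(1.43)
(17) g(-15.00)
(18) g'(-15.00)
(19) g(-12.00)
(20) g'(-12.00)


(1) = 2.47
(2) = -1.31
(3) = -1211.11
(4) = -650.26
(5) = -57.51
(6) = -87.95
(7) = -2002.44
(8) = -908.56
(9) = 49.85
(10) = -75.30
(11) = 67.47
(12) = -92.84
(13) = 4.50
(14) = -9.76
(15) = -16.12
(16) = -40.50
(17) = 23391.02
(18) = -4671.44
(19) = 11989.22
(20) = -2991.86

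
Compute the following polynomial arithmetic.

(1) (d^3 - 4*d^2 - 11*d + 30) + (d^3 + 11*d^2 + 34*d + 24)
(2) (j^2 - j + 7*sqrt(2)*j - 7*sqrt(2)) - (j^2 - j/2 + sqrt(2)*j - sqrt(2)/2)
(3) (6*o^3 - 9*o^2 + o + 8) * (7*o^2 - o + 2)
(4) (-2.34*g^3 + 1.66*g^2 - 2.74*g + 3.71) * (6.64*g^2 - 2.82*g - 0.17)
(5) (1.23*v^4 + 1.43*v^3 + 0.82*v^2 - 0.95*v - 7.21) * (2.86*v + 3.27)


(1) = 2*d^3 + 7*d^2 + 23*d + 54
(2) = -j/2 + 6*sqrt(2)*j - 13*sqrt(2)/2
(3) = 42*o^5 - 69*o^4 + 28*o^3 + 37*o^2 - 6*o + 16
(4) = -15.5376*g^5 + 17.6212*g^4 - 22.477*g^3 + 32.079*g^2 - 9.9964*g - 0.6307
(5) = 3.5178*v^5 + 8.1119*v^4 + 7.0213*v^3 - 0.0356*v^2 - 23.7271*v - 23.5767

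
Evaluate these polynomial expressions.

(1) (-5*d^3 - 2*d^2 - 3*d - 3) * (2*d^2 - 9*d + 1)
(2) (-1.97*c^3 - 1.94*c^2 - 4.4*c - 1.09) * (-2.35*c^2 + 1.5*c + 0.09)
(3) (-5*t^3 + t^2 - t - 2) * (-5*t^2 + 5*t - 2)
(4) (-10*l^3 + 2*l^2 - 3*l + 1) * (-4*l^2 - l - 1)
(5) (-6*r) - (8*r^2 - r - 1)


(1) = -10*d^5 + 41*d^4 + 7*d^3 + 19*d^2 + 24*d - 3
(2) = 4.6295*c^5 + 1.604*c^4 + 7.2527*c^3 - 4.2131*c^2 - 2.031*c - 0.0981
(3) = 25*t^5 - 30*t^4 + 20*t^3 + 3*t^2 - 8*t + 4
(4) = 40*l^5 + 2*l^4 + 20*l^3 - 3*l^2 + 2*l - 1
(5) = -8*r^2 - 5*r + 1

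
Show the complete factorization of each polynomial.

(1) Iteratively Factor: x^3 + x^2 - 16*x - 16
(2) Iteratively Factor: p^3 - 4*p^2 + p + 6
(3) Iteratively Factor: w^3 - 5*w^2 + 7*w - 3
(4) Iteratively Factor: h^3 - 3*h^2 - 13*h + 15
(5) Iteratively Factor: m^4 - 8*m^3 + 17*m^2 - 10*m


(1) = (x - 4)*(x^2 + 5*x + 4) = (x - 4)*(x + 4)*(x + 1)
(2) = (p - 2)*(p^2 - 2*p - 3) = (p - 2)*(p + 1)*(p - 3)
(3) = (w - 3)*(w^2 - 2*w + 1) = (w - 3)*(w - 1)*(w - 1)
(4) = (h - 1)*(h^2 - 2*h - 15) = (h - 5)*(h - 1)*(h + 3)
(5) = (m - 5)*(m^3 - 3*m^2 + 2*m) = m*(m - 5)*(m^2 - 3*m + 2) = m*(m - 5)*(m - 2)*(m - 1)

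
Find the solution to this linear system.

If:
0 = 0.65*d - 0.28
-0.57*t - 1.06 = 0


Then:
d = 0.43
t = -1.86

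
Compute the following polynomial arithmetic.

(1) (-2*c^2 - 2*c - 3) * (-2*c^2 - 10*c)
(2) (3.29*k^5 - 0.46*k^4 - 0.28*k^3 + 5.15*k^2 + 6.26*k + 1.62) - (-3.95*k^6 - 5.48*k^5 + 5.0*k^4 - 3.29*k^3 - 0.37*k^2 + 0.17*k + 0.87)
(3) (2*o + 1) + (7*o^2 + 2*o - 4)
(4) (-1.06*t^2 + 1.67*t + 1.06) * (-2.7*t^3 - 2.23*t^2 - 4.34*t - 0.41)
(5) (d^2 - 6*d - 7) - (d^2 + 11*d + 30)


(1) = 4*c^4 + 24*c^3 + 26*c^2 + 30*c
(2) = 3.95*k^6 + 8.77*k^5 - 5.46*k^4 + 3.01*k^3 + 5.52*k^2 + 6.09*k + 0.75
(3) = 7*o^2 + 4*o - 3
(4) = 2.862*t^5 - 2.1452*t^4 - 1.9857*t^3 - 9.177*t^2 - 5.2851*t - 0.4346
(5) = -17*d - 37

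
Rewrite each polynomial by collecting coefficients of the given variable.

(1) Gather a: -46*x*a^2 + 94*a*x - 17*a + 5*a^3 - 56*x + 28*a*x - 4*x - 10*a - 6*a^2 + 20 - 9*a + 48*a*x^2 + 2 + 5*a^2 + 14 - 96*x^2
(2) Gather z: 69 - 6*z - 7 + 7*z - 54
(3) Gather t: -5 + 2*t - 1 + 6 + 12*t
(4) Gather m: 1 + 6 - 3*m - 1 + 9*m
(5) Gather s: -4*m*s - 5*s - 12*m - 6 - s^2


(1) = 5*a^3 + a^2*(-46*x - 1) + a*(48*x^2 + 122*x - 36) - 96*x^2 - 60*x + 36
(2) = z + 8
(3) = 14*t
(4) = 6*m + 6
(5) = -12*m - s^2 + s*(-4*m - 5) - 6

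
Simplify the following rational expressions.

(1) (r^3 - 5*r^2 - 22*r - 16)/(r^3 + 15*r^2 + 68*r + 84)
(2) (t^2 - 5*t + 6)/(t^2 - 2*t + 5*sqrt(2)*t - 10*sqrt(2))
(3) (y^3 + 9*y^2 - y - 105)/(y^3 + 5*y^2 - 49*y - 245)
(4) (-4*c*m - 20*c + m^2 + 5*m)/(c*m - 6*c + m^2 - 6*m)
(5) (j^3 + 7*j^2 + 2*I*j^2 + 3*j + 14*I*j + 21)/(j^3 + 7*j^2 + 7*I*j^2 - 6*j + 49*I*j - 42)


(1) = (r^2 - 7*r - 8)/(r^2 + 13*r + 42)
(2) = (t - 3)/(t + 5*sqrt(2))
(3) = (y - 3)/(y - 7)
(4) = (-4*c*m - 20*c + m^2 + 5*m)/(c*m - 6*c + m^2 - 6*m)
(5) = (j^2 + 2*I*j + 3)/(j^2 + 7*I*j - 6)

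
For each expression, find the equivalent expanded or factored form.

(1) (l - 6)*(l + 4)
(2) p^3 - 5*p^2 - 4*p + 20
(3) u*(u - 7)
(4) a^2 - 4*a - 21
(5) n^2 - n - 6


(1) = l^2 - 2*l - 24
(2) = (p - 5)*(p - 2)*(p + 2)
(3) = u^2 - 7*u
(4) = (a - 7)*(a + 3)
(5) = (n - 3)*(n + 2)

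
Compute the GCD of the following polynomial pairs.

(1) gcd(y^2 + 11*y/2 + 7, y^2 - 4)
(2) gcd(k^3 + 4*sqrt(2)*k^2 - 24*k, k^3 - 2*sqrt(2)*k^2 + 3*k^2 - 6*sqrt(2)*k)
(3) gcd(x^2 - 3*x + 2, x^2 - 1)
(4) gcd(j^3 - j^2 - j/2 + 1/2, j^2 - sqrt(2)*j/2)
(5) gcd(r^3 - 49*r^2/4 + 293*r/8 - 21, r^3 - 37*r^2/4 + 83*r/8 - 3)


(1) = y + 2
(2) = gcd(k*(k - 2*sqrt(2))*(k + 6*sqrt(2)), k*(k + 3)*(k - 2*sqrt(2))) = k^2 - 2*sqrt(2)*k
(3) = x - 1
(4) = gcd((j - 1)*(j - sqrt(2)/2)*(j + sqrt(2)/2), j*(j - sqrt(2)/2)) = j - sqrt(2)/2
(5) = r^2 - 35*r/4 + 6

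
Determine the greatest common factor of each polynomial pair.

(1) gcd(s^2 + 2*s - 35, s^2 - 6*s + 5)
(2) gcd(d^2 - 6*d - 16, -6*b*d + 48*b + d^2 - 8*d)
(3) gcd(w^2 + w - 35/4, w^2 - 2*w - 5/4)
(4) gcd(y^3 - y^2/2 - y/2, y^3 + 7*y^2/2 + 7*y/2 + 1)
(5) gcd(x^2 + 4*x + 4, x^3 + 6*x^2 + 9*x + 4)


(1) = gcd((s - 5)*(s + 7), (s - 5)*(s - 1)) = s - 5
(2) = gcd((d - 8)*(d + 2), (-6*b + d)*(d - 8)) = d - 8
(3) = w - 5/2
(4) = y + 1/2
(5) = 1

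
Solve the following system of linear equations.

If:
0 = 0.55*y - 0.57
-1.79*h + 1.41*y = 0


Then:
h = 0.82
y = 1.04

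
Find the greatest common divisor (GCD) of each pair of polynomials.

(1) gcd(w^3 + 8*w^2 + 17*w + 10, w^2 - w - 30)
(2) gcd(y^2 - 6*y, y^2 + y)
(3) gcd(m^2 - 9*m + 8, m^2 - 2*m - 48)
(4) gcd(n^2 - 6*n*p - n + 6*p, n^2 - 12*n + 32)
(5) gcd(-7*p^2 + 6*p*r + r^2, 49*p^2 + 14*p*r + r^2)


(1) = gcd((w + 1)*(w + 2)*(w + 5), (w - 6)*(w + 5)) = w + 5
(2) = y
(3) = gcd((m - 8)*(m - 1), (m - 8)*(m + 6)) = m - 8
(4) = 1
(5) = 7*p + r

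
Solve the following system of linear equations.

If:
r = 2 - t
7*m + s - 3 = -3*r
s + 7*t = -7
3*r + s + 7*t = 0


Then:
m = 2/21
r = 7/3
s = -14/3
t = -1/3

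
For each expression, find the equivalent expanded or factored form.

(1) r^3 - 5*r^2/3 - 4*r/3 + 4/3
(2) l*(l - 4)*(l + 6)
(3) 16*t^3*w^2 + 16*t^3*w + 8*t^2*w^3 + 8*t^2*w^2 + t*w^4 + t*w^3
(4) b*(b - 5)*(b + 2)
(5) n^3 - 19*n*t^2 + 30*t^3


(1) = (r - 2)*(r - 2/3)*(r + 1)
(2) = l^3 + 2*l^2 - 24*l
(3) = w*(4*t + w)^2*(t*w + t)
(4) = b^3 - 3*b^2 - 10*b
(5) = (n - 3*t)*(n - 2*t)*(n + 5*t)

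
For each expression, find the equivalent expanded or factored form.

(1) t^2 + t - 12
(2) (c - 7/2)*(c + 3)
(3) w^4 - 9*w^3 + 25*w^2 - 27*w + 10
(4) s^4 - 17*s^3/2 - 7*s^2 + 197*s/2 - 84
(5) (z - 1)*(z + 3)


(1) = (t - 3)*(t + 4)
(2) = c^2 - c/2 - 21/2
(3) = (w - 5)*(w - 2)*(w - 1)^2
(4) = (s - 8)*(s - 3)*(s - 1)*(s + 7/2)
(5) = z^2 + 2*z - 3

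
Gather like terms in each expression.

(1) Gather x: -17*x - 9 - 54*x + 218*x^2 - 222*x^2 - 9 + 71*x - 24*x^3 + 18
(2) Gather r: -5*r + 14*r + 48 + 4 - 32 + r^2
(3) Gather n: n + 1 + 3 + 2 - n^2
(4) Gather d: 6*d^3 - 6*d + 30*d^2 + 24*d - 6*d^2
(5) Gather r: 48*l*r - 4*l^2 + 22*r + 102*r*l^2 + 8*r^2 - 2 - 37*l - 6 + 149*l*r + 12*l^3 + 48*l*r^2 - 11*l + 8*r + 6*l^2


(1) = -24*x^3 - 4*x^2
(2) = r^2 + 9*r + 20
(3) = -n^2 + n + 6
(4) = 6*d^3 + 24*d^2 + 18*d
(5) = 12*l^3 + 2*l^2 - 48*l + r^2*(48*l + 8) + r*(102*l^2 + 197*l + 30) - 8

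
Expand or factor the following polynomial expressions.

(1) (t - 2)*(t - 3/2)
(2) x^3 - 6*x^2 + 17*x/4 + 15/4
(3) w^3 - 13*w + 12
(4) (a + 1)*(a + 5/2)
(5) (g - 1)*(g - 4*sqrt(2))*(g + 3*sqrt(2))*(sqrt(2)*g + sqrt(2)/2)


(1) = t^2 - 7*t/2 + 3
(2) = (x - 5)*(x - 3/2)*(x + 1/2)
(3) = (w - 3)*(w - 1)*(w + 4)
(4) = a^2 + 7*a/2 + 5/2
(5) = sqrt(2)*g^4 - 2*g^3 - sqrt(2)*g^3/2 - 49*sqrt(2)*g^2/2 + g^2 + g + 12*sqrt(2)*g + 12*sqrt(2)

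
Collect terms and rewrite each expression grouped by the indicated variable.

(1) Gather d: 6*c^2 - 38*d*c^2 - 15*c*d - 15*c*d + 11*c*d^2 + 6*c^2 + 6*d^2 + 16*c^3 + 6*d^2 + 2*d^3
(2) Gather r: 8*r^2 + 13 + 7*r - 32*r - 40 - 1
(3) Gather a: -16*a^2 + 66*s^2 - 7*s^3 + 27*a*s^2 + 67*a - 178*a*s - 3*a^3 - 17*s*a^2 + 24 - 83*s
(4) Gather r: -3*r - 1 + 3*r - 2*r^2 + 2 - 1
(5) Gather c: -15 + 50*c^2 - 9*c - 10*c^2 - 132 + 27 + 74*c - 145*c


(1) = 16*c^3 + 12*c^2 + 2*d^3 + d^2*(11*c + 12) + d*(-38*c^2 - 30*c)
(2) = 8*r^2 - 25*r - 28
(3) = -3*a^3 + a^2*(-17*s - 16) + a*(27*s^2 - 178*s + 67) - 7*s^3 + 66*s^2 - 83*s + 24
(4) = -2*r^2
(5) = 40*c^2 - 80*c - 120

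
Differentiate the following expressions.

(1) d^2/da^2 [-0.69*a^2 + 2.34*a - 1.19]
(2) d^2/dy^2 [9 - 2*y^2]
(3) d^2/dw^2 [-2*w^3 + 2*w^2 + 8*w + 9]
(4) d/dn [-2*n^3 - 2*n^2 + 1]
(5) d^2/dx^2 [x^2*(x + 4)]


(1) = -1.38000000000000
(2) = -4
(3) = 4 - 12*w
(4) = 2*n*(-3*n - 2)
(5) = 6*x + 8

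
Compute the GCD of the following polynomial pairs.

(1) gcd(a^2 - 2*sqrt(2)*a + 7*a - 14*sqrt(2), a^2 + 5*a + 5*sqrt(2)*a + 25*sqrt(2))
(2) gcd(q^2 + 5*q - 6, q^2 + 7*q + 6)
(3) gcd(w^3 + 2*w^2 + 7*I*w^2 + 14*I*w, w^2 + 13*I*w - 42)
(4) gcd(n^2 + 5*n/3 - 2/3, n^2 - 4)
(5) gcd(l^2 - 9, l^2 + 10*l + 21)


(1) = gcd((a + 7)*(a - 2*sqrt(2)), (a + 5)*(a + 5*sqrt(2))) = 1
(2) = gcd((q - 1)*(q + 6), (q + 1)*(q + 6)) = q + 6
(3) = gcd(w*(w + 2)*(w + 7*I), (w + 6*I)*(w + 7*I)) = w + 7*I
(4) = n + 2
(5) = gcd((l - 3)*(l + 3), (l + 3)*(l + 7)) = l + 3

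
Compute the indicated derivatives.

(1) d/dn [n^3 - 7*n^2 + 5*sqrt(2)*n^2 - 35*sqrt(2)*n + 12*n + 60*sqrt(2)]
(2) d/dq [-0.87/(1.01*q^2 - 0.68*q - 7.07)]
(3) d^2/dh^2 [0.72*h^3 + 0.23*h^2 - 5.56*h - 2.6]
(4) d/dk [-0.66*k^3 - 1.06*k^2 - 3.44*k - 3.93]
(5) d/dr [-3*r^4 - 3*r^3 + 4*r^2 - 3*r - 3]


(1) = 3*n^2 - 14*n + 10*sqrt(2)*n - 35*sqrt(2) + 12
(2) = (1.7574*q - 0.5916)/(-1.01*q^2 + 0.68*q + 7.07)^2
(3) = 4.32*h + 0.46
(4) = -1.98*k^2 - 2.12*k - 3.44
(5) = -12*r^3 - 9*r^2 + 8*r - 3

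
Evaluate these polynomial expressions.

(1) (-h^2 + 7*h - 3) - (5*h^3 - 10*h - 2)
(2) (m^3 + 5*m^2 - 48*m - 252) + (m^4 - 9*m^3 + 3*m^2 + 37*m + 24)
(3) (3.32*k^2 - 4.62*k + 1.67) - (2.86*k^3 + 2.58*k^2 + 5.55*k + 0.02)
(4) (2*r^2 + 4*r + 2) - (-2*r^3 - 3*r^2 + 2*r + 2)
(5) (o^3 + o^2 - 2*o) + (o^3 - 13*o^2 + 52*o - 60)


(1) = -5*h^3 - h^2 + 17*h - 1
(2) = m^4 - 8*m^3 + 8*m^2 - 11*m - 228
(3) = -2.86*k^3 + 0.74*k^2 - 10.17*k + 1.65
(4) = 2*r^3 + 5*r^2 + 2*r
(5) = 2*o^3 - 12*o^2 + 50*o - 60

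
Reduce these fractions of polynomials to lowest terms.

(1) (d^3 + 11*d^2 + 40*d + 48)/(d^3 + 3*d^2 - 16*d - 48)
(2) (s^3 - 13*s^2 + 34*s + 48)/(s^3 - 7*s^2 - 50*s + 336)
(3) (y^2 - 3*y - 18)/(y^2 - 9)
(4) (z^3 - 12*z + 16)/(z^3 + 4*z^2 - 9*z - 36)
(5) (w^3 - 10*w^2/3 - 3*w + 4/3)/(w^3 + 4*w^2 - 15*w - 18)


(1) = (d + 4)/(d - 4)
(2) = (s + 1)/(s + 7)
(3) = (y - 6)/(y - 3)
(4) = (z^2 - 4*z + 4)/(z^2 - 9)
(5) = (3*w^2 - 13*w + 4)/(3*w^2 + 9*w - 54)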